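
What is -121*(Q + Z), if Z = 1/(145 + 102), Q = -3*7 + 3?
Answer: 537845/247 ≈ 2177.5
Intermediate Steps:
Q = -18 (Q = -21 + 3 = -18)
Z = 1/247 ≈ 0.0040486
-121*(Q + Z) = -121*(-18 + 1/247) = -121*(-4445/247) = 537845/247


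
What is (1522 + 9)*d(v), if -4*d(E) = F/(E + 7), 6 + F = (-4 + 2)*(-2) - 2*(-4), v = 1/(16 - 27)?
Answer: -50523/152 ≈ -332.39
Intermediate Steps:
v = -1/11 (v = 1/(-11) = -1/11 ≈ -0.090909)
F = 6 (F = -6 + ((-4 + 2)*(-2) - 2*(-4)) = -6 + (-2*(-2) + 8) = -6 + (4 + 8) = -6 + 12 = 6)
d(E) = -3/(2*(7 + E)) (d(E) = -6/(4*(E + 7)) = -6/(4*(7 + E)) = -3/(2*(7 + E)))
(1522 + 9)*d(v) = (1522 + 9)*(-3/(14 + 2*(-1/11))) = 1531*(-3/(14 - 2/11)) = 1531*(-3/152/11) = 1531*(-3*11/152) = 1531*(-33/152) = -50523/152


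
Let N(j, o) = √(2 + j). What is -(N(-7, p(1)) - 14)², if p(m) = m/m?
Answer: -191 + 28*I*√5 ≈ -191.0 + 62.61*I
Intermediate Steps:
p(m) = 1
-(N(-7, p(1)) - 14)² = -(√(2 - 7) - 14)² = -(√(-5) - 14)² = -(I*√5 - 14)² = -(-14 + I*√5)²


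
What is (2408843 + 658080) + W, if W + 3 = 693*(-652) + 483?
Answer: 2615567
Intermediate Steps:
W = -451356 (W = -3 + (693*(-652) + 483) = -3 + (-451836 + 483) = -3 - 451353 = -451356)
(2408843 + 658080) + W = (2408843 + 658080) - 451356 = 3066923 - 451356 = 2615567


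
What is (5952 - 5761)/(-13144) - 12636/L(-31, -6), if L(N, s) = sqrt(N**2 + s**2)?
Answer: -191/13144 - 12636*sqrt(997)/997 ≈ -400.20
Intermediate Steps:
(5952 - 5761)/(-13144) - 12636/L(-31, -6) = (5952 - 5761)/(-13144) - 12636/sqrt((-31)**2 + (-6)**2) = 191*(-1/13144) - 12636/sqrt(961 + 36) = -191/13144 - 12636*sqrt(997)/997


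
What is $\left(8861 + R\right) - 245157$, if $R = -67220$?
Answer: $-303516$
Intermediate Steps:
$\left(8861 + R\right) - 245157 = \left(8861 - 67220\right) - 245157 = -58359 - 245157 = -303516$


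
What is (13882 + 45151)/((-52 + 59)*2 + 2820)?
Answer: 4541/218 ≈ 20.830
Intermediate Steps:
(13882 + 45151)/((-52 + 59)*2 + 2820) = 59033/(7*2 + 2820) = 59033/(14 + 2820) = 59033/2834 = 59033*(1/2834) = 4541/218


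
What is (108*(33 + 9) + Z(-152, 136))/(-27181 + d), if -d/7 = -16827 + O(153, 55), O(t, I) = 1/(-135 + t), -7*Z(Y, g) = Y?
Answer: 574272/11416559 ≈ 0.050302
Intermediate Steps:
Z(Y, g) = -Y/7
d = 2120195/18 (d = -7*(-16827 + 1/(-135 + 153)) = -7*(-16827 + 1/18) = -7*(-302885/18) = 2120195/18 ≈ 1.1779e+5)
(108*(33 + 9) + Z(-152, 136))/(-27181 + d) = (108*(33 + 9) - ⅐*(-152))/(-27181 + 2120195/18) = (108*42 + 152/7)/(1630937/18) = (4536 + 152/7)*(18/1630937) = (31904/7)*(18/1630937) = 574272/11416559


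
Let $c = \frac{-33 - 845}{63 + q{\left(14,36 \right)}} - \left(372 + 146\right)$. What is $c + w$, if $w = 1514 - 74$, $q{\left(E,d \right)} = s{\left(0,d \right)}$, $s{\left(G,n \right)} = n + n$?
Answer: $\frac{123592}{135} \approx 915.5$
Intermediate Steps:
$s{\left(G,n \right)} = 2 n$
$q{\left(E,d \right)} = 2 d$
$w = 1440$ ($w = 1514 - 74 = 1440$)
$c = - \frac{70808}{135}$ ($c = \frac{-33 - 845}{63 + 2 \cdot 36} - \left(372 + 146\right) = - \frac{878}{63 + 72} - 518 = - \frac{878}{135} - 518 = - \frac{70808}{135} \approx -524.5$)
$c + w = - \frac{70808}{135} + 1440 = \frac{123592}{135}$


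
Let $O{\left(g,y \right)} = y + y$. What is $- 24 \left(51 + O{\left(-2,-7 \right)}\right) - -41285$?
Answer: $40397$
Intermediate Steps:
$O{\left(g,y \right)} = 2 y$
$- 24 \left(51 + O{\left(-2,-7 \right)}\right) - -41285 = - 24 \left(51 + 2 \left(-7\right)\right) - -41285 = - 24 \left(51 - 14\right) + 41285 = \left(-24\right) 37 + 41285 = -888 + 41285 = 40397$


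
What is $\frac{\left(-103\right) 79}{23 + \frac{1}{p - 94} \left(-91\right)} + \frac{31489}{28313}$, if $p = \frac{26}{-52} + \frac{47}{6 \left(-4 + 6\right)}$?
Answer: $- \frac{249604549170}{738771109} \approx -337.86$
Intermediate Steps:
$p = \frac{41}{12}$ ($p = 26 \left(- \frac{1}{52}\right) + \frac{47}{6 \cdot 2} = - \frac{1}{2} + \frac{47}{12} = \frac{41}{12} \approx 3.4167$)
$\frac{\left(-103\right) 79}{23 + \frac{1}{p - 94} \left(-91\right)} + \frac{31489}{28313} = \frac{\left(-103\right) 79}{23 + \frac{1}{\frac{41}{12} - 94} \left(-91\right)} + \frac{31489}{28313} = - \frac{8137}{23 + \frac{1}{- \frac{1087}{12}} \left(-91\right)} + 31489 \cdot \frac{1}{28313} = - \frac{8137}{23 - - \frac{1092}{1087}} + \frac{31489}{28313} = - \frac{8137}{23 + \frac{1092}{1087}} + \frac{31489}{28313} = - \frac{8137}{\frac{26093}{1087}} + \frac{31489}{28313} = \left(-8137\right) \frac{1087}{26093} + \frac{31489}{28313} = - \frac{8844919}{26093} + \frac{31489}{28313} = - \frac{249604549170}{738771109}$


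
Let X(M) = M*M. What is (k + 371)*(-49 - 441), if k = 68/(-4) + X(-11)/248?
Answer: -21538685/124 ≈ -1.7370e+5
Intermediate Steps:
X(M) = M²
k = -4095/248 (k = 68/(-4) + (-11)²/248 = 68*(-¼) + 121*(1/248) = -17 + 121/248 = -4095/248 ≈ -16.512)
(k + 371)*(-49 - 441) = (-4095/248 + 371)*(-49 - 441) = (87913/248)*(-490) = -21538685/124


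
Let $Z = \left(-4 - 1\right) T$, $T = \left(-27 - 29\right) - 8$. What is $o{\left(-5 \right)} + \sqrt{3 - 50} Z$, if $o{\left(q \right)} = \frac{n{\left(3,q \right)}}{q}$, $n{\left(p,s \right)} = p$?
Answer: $- \frac{3}{5} + 320 i \sqrt{47} \approx -0.6 + 2193.8 i$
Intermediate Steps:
$T = -64$ ($T = -56 - 8 = -64$)
$o{\left(q \right)} = \frac{3}{q}$
$Z = 320$ ($Z = \left(-4 - 1\right) \left(-64\right) = \left(-5\right) \left(-64\right) = 320$)
$o{\left(-5 \right)} + \sqrt{3 - 50} Z = \frac{3}{-5} + \sqrt{3 - 50} \cdot 320 = 3 \left(- \frac{1}{5}\right) + \sqrt{-47} \cdot 320 = - \frac{3}{5} + i \sqrt{47} \cdot 320 = - \frac{3}{5} + 320 i \sqrt{47}$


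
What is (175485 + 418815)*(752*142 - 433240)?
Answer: -194012800800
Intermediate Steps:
(175485 + 418815)*(752*142 - 433240) = 594300*(106784 - 433240) = 594300*(-326456) = -194012800800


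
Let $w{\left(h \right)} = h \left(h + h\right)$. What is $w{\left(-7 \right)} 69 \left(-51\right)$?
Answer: $-344862$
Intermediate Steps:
$w{\left(h \right)} = 2 h^{2}$ ($w{\left(h \right)} = h 2 h = 2 h^{2}$)
$w{\left(-7 \right)} 69 \left(-51\right) = 2 \left(-7\right)^{2} \cdot 69 \left(-51\right) = 2 \cdot 49 \cdot 69 \left(-51\right) = 98 \cdot 69 \left(-51\right) = 6762 \left(-51\right) = -344862$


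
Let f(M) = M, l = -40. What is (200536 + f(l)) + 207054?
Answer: 407550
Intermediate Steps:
(200536 + f(l)) + 207054 = (200536 - 40) + 207054 = 200496 + 207054 = 407550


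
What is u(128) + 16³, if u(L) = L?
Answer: 4224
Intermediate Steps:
u(128) + 16³ = 128 + 16³ = 128 + 4096 = 4224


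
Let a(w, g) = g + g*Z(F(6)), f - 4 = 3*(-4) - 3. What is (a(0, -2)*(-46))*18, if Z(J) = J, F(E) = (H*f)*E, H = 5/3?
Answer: -180504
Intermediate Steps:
f = -11 (f = 4 + (3*(-4) - 3) = 4 + (-12 - 3) = 4 - 15 = -11)
H = 5/3 (H = 5*(⅓) = 5/3 ≈ 1.6667)
F(E) = -55*E/3 (F(E) = ((5/3)*(-11))*E = -55*E/3)
a(w, g) = -109*g (a(w, g) = g + g*(-55/3*6) = g + g*(-110) = g - 110*g = -109*g)
(a(0, -2)*(-46))*18 = (-109*(-2)*(-46))*18 = (218*(-46))*18 = -10028*18 = -180504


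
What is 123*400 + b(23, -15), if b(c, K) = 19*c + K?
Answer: 49622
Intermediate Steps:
b(c, K) = K + 19*c
123*400 + b(23, -15) = 123*400 + (-15 + 19*23) = 49200 + (-15 + 437) = 49200 + 422 = 49622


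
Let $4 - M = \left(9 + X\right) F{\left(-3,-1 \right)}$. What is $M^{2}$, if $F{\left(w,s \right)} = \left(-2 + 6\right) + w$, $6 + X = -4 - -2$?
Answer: $9$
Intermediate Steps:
$X = -8$ ($X = -6 - 2 = -8$)
$F{\left(w,s \right)} = 4 + w$
$M = 3$ ($M = 4 - \left(9 - 8\right) \left(4 - 3\right) = 4 - 1 \cdot 1 = 4 - 1 = 3$)
$M^{2} = 3^{2} = 9$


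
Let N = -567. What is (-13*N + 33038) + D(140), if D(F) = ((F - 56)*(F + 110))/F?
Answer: 40559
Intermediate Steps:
D(F) = (-56 + F)*(110 + F)/F (D(F) = ((-56 + F)*(110 + F))/F = (-56 + F)*(110 + F)/F)
(-13*N + 33038) + D(140) = (-13*(-567) + 33038) + (54 + 140 - 6160/140) = (7371 + 33038) + (54 + 140 - 6160*1/140) = 40409 + (54 + 140 - 44) = 40409 + 150 = 40559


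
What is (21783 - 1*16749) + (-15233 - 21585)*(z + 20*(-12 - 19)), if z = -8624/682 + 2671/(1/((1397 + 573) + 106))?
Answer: -6328103313898/31 ≈ -2.0413e+11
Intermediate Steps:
z = 171894484/31 (z = -8624*1/682 + 2671/(1/(1970 + 106)) = -392/31 + 2671/(1/2076) = -392/31 + 2671*2076 = -392/31 + 5544996 = 171894484/31 ≈ 5.5450e+6)
(21783 - 1*16749) + (-15233 - 21585)*(z + 20*(-12 - 19)) = (21783 - 1*16749) + (-15233 - 21585)*(171894484/31 + 20*(-12 - 19)) = (21783 - 16749) - 36818*(171894484/31 + 20*(-31)) = 5034 - 36818*(171894484/31 - 620) = 5034 - 36818*171875264/31 = 5034 - 6328103469952/31 = -6328103313898/31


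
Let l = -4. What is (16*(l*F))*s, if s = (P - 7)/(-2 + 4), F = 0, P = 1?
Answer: 0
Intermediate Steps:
s = -3 (s = (1 - 7)/(-2 + 4) = -6/2 = -6*1/2 = -3)
(16*(l*F))*s = (16*(-4*0))*(-3) = (16*0)*(-3) = 0*(-3) = 0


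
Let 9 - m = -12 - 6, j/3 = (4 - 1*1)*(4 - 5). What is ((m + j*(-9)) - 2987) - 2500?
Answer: -5379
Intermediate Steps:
j = -9 (j = 3*((4 - 1*1)*(4 - 5)) = 3*((4 - 1)*(-1)) = 3*(3*(-1)) = 3*(-3) = -9)
m = 27 (m = 9 - (-12 - 6) = 9 - 1*(-18) = 9 + 18 = 27)
((m + j*(-9)) - 2987) - 2500 = ((27 - 9*(-9)) - 2987) - 2500 = ((27 + 81) - 2987) - 2500 = (108 - 2987) - 2500 = -2879 - 2500 = -5379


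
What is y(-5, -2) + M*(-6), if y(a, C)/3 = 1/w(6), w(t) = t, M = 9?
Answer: -107/2 ≈ -53.500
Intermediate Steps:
y(a, C) = ½ (y(a, C) = 3/6 = 3*(⅙) = ½)
y(-5, -2) + M*(-6) = ½ + 9*(-6) = ½ - 54 = -107/2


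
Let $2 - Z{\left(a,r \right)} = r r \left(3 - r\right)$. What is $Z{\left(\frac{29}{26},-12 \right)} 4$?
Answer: $-8632$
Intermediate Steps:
$Z{\left(a,r \right)} = 2 - r^{2} \left(3 - r\right)$ ($Z{\left(a,r \right)} = 2 - r r \left(3 - r\right) = 2 - r^{2} \left(3 - r\right)$)
$Z{\left(\frac{29}{26},-12 \right)} 4 = \left(2 + \left(-12\right)^{3} - 3 \left(-12\right)^{2}\right) 4 = \left(2 - 1728 - 432\right) 4 = \left(-2158\right) 4 = -8632$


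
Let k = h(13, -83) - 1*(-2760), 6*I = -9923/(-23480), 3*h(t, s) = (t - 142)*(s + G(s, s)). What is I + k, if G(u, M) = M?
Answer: 1394440163/140880 ≈ 9898.1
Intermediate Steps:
h(t, s) = 2*s*(-142 + t)/3 (h(t, s) = ((t - 142)*(s + s))/3 = ((-142 + t)*(2*s))/3 = (2*s*(-142 + t))/3 = 2*s*(-142 + t)/3)
I = 9923/140880 (I = (-9923/(-23480))/6 = (-9923*(-1/23480))/6 = (⅙)*(9923/23480) = 9923/140880 ≈ 0.070436)
k = 9898 (k = (⅔)*(-83)*(-142 + 13) - 1*(-2760) = (⅔)*(-83)*(-129) + 2760 = 7138 + 2760 = 9898)
I + k = 9923/140880 + 9898 = 1394440163/140880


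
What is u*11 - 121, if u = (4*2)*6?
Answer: 407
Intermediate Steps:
u = 48 (u = 8*6 = 48)
u*11 - 121 = 48*11 - 121 = 528 - 121 = 407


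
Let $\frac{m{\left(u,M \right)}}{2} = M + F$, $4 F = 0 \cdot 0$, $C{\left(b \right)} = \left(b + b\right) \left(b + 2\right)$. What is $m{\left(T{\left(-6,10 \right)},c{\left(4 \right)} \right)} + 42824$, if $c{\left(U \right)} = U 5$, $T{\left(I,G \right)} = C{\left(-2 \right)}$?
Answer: $42864$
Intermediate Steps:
$C{\left(b \right)} = 2 b \left(2 + b\right)$
$T{\left(I,G \right)} = 0$ ($T{\left(I,G \right)} = 2 \left(-2\right) \left(2 - 2\right) = 2 \left(-2\right) 0 = 0$)
$F = 0$ ($F = \frac{0 \cdot 0}{4} = \frac{1}{4} \cdot 0 = 0$)
$c{\left(U \right)} = 5 U$
$m{\left(u,M \right)} = 2 M$ ($m{\left(u,M \right)} = 2 \left(M + 0\right) = 2 M$)
$m{\left(T{\left(-6,10 \right)},c{\left(4 \right)} \right)} + 42824 = 2 \cdot 5 \cdot 4 + 42824 = 2 \cdot 20 + 42824 = 40 + 42824 = 42864$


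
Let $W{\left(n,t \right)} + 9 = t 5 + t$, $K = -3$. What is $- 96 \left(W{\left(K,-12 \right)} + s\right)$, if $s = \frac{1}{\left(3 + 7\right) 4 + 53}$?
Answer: $\frac{241024}{31} \approx 7775.0$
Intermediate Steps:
$W{\left(n,t \right)} = -9 + 6 t$ ($W{\left(n,t \right)} = -9 + \left(t 5 + t\right) = -9 + \left(5 t + t\right) = -9 + 6 t$)
$s = \frac{1}{93}$ ($s = \frac{1}{10 \cdot 4 + 53} = \frac{1}{40 + 53} = \frac{1}{93} \approx 0.010753$)
$- 96 \left(W{\left(K,-12 \right)} + s\right) = - 96 \left(\left(-9 + 6 \left(-12\right)\right) + \frac{1}{93}\right) = - 96 \left(\left(-9 - 72\right) + \frac{1}{93}\right) = - 96 \left(-81 + \frac{1}{93}\right) = \left(-96\right) \left(- \frac{7532}{93}\right) = \frac{241024}{31}$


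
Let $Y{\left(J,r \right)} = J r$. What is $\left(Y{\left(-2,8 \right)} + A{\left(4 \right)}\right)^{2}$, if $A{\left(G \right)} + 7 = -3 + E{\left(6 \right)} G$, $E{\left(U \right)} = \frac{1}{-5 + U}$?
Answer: $484$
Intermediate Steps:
$A{\left(G \right)} = -10 + G$ ($A{\left(G \right)} = -7 + \left(-3 + \frac{G}{-5 + 6}\right) = -7 + \left(-3 + \frac{G}{1}\right) = -7 + \left(-3 + 1 G\right) = -7 + \left(-3 + G\right) = -10 + G$)
$\left(Y{\left(-2,8 \right)} + A{\left(4 \right)}\right)^{2} = \left(\left(-2\right) 8 + \left(-10 + 4\right)\right)^{2} = \left(-16 - 6\right)^{2} = \left(-22\right)^{2} = 484$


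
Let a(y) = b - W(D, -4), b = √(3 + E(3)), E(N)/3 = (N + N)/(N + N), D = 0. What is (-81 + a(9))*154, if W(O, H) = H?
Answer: -11858 + 154*√6 ≈ -11481.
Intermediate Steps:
E(N) = 3 (E(N) = 3*((N + N)/(N + N)) = 3*((2*N)/((2*N))) = 3*((2*N)*(1/(2*N))) = 3*1 = 3)
b = √6 (b = √(3 + 3) = √6 ≈ 2.4495)
a(y) = 4 + √6 (a(y) = √6 - 1*(-4) = √6 + 4 = 4 + √6)
(-81 + a(9))*154 = (-81 + (4 + √6))*154 = (-77 + √6)*154 = -11858 + 154*√6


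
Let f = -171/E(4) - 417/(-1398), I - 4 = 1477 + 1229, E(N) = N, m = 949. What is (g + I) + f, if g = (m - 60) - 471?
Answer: 2875731/932 ≈ 3085.5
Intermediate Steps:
I = 2710 (I = 4 + (1477 + 1229) = 4 + 2706 = 2710)
f = -39565/932 (f = -171/4 - 417/(-1398) = -171*¼ - 417*(-1/1398) = -171/4 + 139/466 = -39565/932 ≈ -42.452)
g = 418 (g = (949 - 60) - 471 = 889 - 471 = 418)
(g + I) + f = (418 + 2710) - 39565/932 = 3128 - 39565/932 = 2875731/932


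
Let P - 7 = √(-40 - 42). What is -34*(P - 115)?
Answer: 3672 - 34*I*√82 ≈ 3672.0 - 307.88*I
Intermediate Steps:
P = 7 + I*√82 (P = 7 + √(-40 - 42) = 7 + √(-82) = 7 + I*√82 ≈ 7.0 + 9.0554*I)
-34*(P - 115) = -34*((7 + I*√82) - 115) = -34*(-108 + I*√82) = 3672 - 34*I*√82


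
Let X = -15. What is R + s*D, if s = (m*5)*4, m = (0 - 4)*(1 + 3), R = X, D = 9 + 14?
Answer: -7375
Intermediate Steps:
D = 23
R = -15
m = -16 (m = -4*4 = -16)
s = -320 (s = -16*5*4 = -80*4 = -320)
R + s*D = -15 - 320*23 = -15 - 7360 = -7375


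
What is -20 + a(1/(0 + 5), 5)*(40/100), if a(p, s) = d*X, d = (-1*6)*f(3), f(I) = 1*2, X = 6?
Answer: -244/5 ≈ -48.800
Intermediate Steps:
f(I) = 2
d = -12 (d = -1*6*2 = -6*2 = -12)
a(p, s) = -72 (a(p, s) = -12*6 = -72)
-20 + a(1/(0 + 5), 5)*(40/100) = -20 - 2880/100 = -20 - 72*⅖ = -20 - 144/5 = -244/5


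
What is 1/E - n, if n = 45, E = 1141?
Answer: -51344/1141 ≈ -44.999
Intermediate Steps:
1/E - n = 1/1141 - 1*45 = 1/1141 - 45 = -51344/1141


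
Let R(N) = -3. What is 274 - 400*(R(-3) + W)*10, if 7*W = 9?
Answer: 49918/7 ≈ 7131.1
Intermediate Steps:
W = 9/7 (W = (⅐)*9 = 9/7 ≈ 1.2857)
274 - 400*(R(-3) + W)*10 = 274 - 400*(-3 + 9/7)*10 = 274 - (-4800)*10/7 = 274 - 400*(-120/7) = 274 + 48000/7 = 49918/7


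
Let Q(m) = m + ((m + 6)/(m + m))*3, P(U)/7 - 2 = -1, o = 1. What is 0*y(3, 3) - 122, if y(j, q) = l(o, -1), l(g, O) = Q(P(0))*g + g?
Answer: -122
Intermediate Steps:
P(U) = 7 (P(U) = 14 + 7*(-1) = 14 - 7 = 7)
Q(m) = m + 3*(6 + m)/(2*m) (Q(m) = m + ((6 + m)/((2*m)))*3 = m + ((6 + m)*(1/(2*m)))*3 = m + ((6 + m)/(2*m))*3 = m + 3*(6 + m)/(2*m))
l(g, O) = 151*g/14 (l(g, O) = (3/2 + 7 + 9/7)*g + g = 137*g/14 + g = 151*g/14)
y(j, q) = 151/14 (y(j, q) = (151/14)*1 = 151/14)
0*y(3, 3) - 122 = 0*(151/14) - 122 = 0 - 122 = -122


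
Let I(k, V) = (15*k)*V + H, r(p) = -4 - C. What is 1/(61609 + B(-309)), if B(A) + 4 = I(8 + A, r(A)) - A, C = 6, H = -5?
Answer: 1/107059 ≈ 9.3406e-6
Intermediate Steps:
r(p) = -10 (r(p) = -4 - 1*6 = -4 - 6 = -10)
I(k, V) = -5 + 15*V*k (I(k, V) = (15*k)*V - 5 = 15*V*k - 5 = -5 + 15*V*k)
B(A) = -1209 - 151*A (B(A) = -4 + ((-5 + 15*(-10)*(8 + A)) - A) = -4 + ((-5 + (-1200 - 150*A)) - A) = -4 + ((-1205 - 150*A) - A) = -4 + (-1205 - 151*A) = -1209 - 151*A)
1/(61609 + B(-309)) = 1/(61609 + (-1209 - 151*(-309))) = 1/(61609 + (-1209 + 46659)) = 1/(61609 + 45450) = 1/107059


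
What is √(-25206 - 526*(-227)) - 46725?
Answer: -46725 + 2*√23549 ≈ -46418.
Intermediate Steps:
√(-25206 - 526*(-227)) - 46725 = √(-25206 + 119402) - 46725 = √94196 - 46725 = 2*√23549 - 46725 = -46725 + 2*√23549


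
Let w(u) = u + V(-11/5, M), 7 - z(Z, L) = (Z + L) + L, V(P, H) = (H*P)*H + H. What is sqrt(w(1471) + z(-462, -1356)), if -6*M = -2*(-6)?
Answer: sqrt(116030)/5 ≈ 68.126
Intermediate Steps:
M = -2 (M = -(-1)*(-6)/3 = -1/6*12 = -2)
V(P, H) = H + P*H**2 (V(P, H) = P*H**2 + H = H + P*H**2)
z(Z, L) = 7 - Z - 2*L (z(Z, L) = 7 - ((Z + L) + L) = 7 - ((L + Z) + L) = 7 - (Z + 2*L) = 7 + (-Z - 2*L) = 7 - Z - 2*L)
w(u) = -54/5 + u (w(u) = u - 2*(1 - (-22)/5) = u - 2*(1 - 2*(-11/5)) = u - 2*(1 + 22/5) = u - 2*27/5 = u - 54/5 = -54/5 + u)
sqrt(w(1471) + z(-462, -1356)) = sqrt((-54/5 + 1471) + (7 - 1*(-462) - 2*(-1356))) = sqrt(7301/5 + (7 + 462 + 2712)) = sqrt(7301/5 + 3181) = sqrt(23206/5) = sqrt(116030)/5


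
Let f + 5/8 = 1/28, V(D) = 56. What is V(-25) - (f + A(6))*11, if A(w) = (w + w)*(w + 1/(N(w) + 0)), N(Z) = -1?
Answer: -33461/56 ≈ -597.52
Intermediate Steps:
f = -33/56 (f = -5/8 + 1/28 = -33/56 ≈ -0.58929)
A(w) = 2*w*(-1 + w) (A(w) = (w + w)*(w + 1/(-1 + 0)) = (2*w)*(w + 1/(-1)) = (2*w)*(w - 1) = (2*w)*(-1 + w) = 2*w*(-1 + w))
V(-25) - (f + A(6))*11 = 56 - (-33/56 + 2*6*(-1 + 6))*11 = 56 - (-33/56 + 2*6*5)*11 = 56 - (-33/56 + 60)*11 = 56 - 3327*11/56 = 56 - 1*36597/56 = 56 - 36597/56 = -33461/56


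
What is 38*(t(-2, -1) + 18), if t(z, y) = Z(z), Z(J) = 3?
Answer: 798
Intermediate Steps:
t(z, y) = 3
38*(t(-2, -1) + 18) = 38*(3 + 18) = 38*21 = 798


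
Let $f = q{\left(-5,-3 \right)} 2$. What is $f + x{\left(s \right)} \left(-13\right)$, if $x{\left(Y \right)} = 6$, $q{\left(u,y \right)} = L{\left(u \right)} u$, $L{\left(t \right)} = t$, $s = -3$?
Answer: $-28$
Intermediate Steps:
$q{\left(u,y \right)} = u^{2}$ ($q{\left(u,y \right)} = u u = u^{2}$)
$f = 50$ ($f = \left(-5\right)^{2} \cdot 2 = 25 \cdot 2 = 50$)
$f + x{\left(s \right)} \left(-13\right) = 50 + 6 \left(-13\right) = 50 - 78 = -28$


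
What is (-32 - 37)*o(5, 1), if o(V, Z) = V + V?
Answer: -690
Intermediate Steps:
o(V, Z) = 2*V
(-32 - 37)*o(5, 1) = (-32 - 37)*(2*5) = -69*10 = -690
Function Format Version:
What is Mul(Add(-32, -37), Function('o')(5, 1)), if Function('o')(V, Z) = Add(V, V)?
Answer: -690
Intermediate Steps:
Function('o')(V, Z) = Mul(2, V)
Mul(Add(-32, -37), Function('o')(5, 1)) = Mul(Add(-32, -37), Mul(2, 5)) = Mul(-69, 10) = -690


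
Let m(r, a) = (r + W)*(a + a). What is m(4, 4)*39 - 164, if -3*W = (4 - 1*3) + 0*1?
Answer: 980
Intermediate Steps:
W = -⅓ (W = -((4 - 1*3) + 0*1)/3 = -((4 - 3) + 0)/3 = -(1 + 0)/3 = -⅓*1 = -⅓ ≈ -0.33333)
m(r, a) = 2*a*(-⅓ + r) (m(r, a) = (r - ⅓)*(a + a) = (-⅓ + r)*(2*a) = 2*a*(-⅓ + r))
m(4, 4)*39 - 164 = ((⅔)*4*(-1 + 3*4))*39 - 164 = ((⅔)*4*(-1 + 12))*39 - 164 = ((⅔)*4*11)*39 - 164 = (88/3)*39 - 164 = 1144 - 164 = 980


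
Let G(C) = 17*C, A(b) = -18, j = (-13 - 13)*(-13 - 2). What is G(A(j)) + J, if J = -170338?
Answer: -170644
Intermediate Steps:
j = 390 (j = -26*(-15) = 390)
G(A(j)) + J = 17*(-18) - 170338 = -306 - 170338 = -170644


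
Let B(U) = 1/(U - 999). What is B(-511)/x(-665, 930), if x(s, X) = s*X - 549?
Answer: 1/934688490 ≈ 1.0699e-9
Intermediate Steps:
x(s, X) = -549 + X*s (x(s, X) = X*s - 549 = -549 + X*s)
B(U) = 1/(-999 + U)
B(-511)/x(-665, 930) = 1/((-999 - 511)*(-549 + 930*(-665))) = 1/((-1510)*(-549 - 618450)) = -1/1510/(-618999) = -1/1510*(-1/618999) = 1/934688490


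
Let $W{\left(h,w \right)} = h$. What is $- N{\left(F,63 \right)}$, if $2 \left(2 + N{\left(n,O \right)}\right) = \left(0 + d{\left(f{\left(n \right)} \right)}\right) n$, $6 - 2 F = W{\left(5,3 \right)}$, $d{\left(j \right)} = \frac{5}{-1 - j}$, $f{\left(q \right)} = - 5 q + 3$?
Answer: $\frac{17}{6} \approx 2.8333$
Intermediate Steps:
$f{\left(q \right)} = 3 - 5 q$
$F = \frac{1}{2}$ ($F = 3 - \frac{5}{2} = \frac{1}{2} \approx 0.5$)
$N{\left(n,O \right)} = -2 - \frac{5 n}{2 \left(4 - 5 n\right)}$ ($N{\left(n,O \right)} = -2 + \frac{\left(0 - \frac{5}{1 - \left(-3 + 5 n\right)}\right) n}{2} = -2 + \frac{\left(0 - \frac{5}{4 - 5 n}\right) n}{2} = -2 + \frac{- \frac{5}{4 - 5 n} n}{2} = -2 + \frac{\left(-5\right) n \frac{1}{4 - 5 n}}{2} = -2 - \frac{5 n}{2 \left(4 - 5 n\right)}$)
$- N{\left(F,63 \right)} = - \frac{16 - \frac{15}{2}}{2 \left(-4 + 5 \cdot \frac{1}{2}\right)} = - \frac{16 - \frac{15}{2}}{2 \left(-4 + \frac{5}{2}\right)} = - \frac{17}{2 \left(- \frac{3}{2}\right) 2} = - \frac{\left(-2\right) 17}{2 \cdot 3 \cdot 2} = \left(-1\right) \left(- \frac{17}{6}\right) = \frac{17}{6}$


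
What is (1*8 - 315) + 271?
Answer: -36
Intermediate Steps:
(1*8 - 315) + 271 = (8 - 315) + 271 = -307 + 271 = -36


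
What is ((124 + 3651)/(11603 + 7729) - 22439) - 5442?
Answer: -538991717/19332 ≈ -27881.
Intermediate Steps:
((124 + 3651)/(11603 + 7729) - 22439) - 5442 = (3775/19332 - 22439) - 5442 = -433786973/19332 - 5442 = -538991717/19332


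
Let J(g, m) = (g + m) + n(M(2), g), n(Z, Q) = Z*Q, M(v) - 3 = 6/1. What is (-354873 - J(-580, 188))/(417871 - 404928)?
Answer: -349261/12943 ≈ -26.985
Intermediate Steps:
M(v) = 9 (M(v) = 3 + 6/1 = 3 + 6*1 = 3 + 6 = 9)
n(Z, Q) = Q*Z
J(g, m) = m + 10*g (J(g, m) = (g + m) + g*9 = (g + m) + 9*g = m + 10*g)
(-354873 - J(-580, 188))/(417871 - 404928) = (-354873 - (188 + 10*(-580)))/(417871 - 404928) = (-354873 - (188 - 5800))/12943 = (-354873 - 1*(-5612))*(1/12943) = (-354873 + 5612)*(1/12943) = -349261*1/12943 = -349261/12943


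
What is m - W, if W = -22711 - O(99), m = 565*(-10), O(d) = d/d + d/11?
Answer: 17071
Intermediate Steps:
O(d) = 1 + d/11 (O(d) = 1 + d*(1/11) = 1 + d/11)
m = -5650
W = -22721 (W = -22711 - (1 + (1/11)*99) = -22711 - (1 + 9) = -22711 - 1*10 = -22711 - 10 = -22721)
m - W = -5650 - 1*(-22721) = -5650 + 22721 = 17071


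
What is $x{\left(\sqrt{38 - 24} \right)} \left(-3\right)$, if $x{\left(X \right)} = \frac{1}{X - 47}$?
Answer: $\frac{141}{2195} + \frac{3 \sqrt{14}}{2195} \approx 0.069351$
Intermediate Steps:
$x{\left(X \right)} = \frac{1}{-47 + X}$ ($x{\left(X \right)} = \frac{1}{X - 47} = \frac{1}{-47 + X}$)
$x{\left(\sqrt{38 - 24} \right)} \left(-3\right) = \frac{1}{-47 + \sqrt{38 - 24}} \left(-3\right) = \frac{1}{-47 + \sqrt{14}} \left(-3\right) = - \frac{3}{-47 + \sqrt{14}}$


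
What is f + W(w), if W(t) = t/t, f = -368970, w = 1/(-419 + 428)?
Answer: -368969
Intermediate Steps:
w = 1/9 ≈ 0.11111
W(t) = 1
f + W(w) = -368970 + 1 = -368969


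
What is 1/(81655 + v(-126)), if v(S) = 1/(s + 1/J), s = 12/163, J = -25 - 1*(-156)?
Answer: 1735/141692778 ≈ 1.2245e-5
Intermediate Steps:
J = 131 (J = -25 + 156 = 131)
s = 12/163 (s = 12*(1/163) = 12/163 ≈ 0.073620)
v(S) = 21353/1735 (v(S) = 1/(12/163 + 1/131) = 1/(1735/21353) = 21353/1735)
1/(81655 + v(-126)) = 1/(81655 + 21353/1735) = 1/(141692778/1735) = 1735/141692778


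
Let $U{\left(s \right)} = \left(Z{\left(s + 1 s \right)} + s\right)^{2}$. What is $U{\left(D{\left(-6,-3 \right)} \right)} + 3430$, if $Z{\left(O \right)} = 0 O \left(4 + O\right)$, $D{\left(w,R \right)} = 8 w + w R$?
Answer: $4330$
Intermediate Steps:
$D{\left(w,R \right)} = 8 w + R w$
$Z{\left(O \right)} = 0$ ($Z{\left(O \right)} = 0 \left(4 + O\right) = 0$)
$U{\left(s \right)} = s^{2}$ ($U{\left(s \right)} = \left(0 + s\right)^{2} = s^{2}$)
$U{\left(D{\left(-6,-3 \right)} \right)} + 3430 = \left(- 6 \left(8 - 3\right)\right)^{2} + 3430 = \left(\left(-6\right) 5\right)^{2} + 3430 = \left(-30\right)^{2} + 3430 = 900 + 3430 = 4330$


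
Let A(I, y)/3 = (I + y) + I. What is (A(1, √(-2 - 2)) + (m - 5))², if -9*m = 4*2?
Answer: -2915/81 + 4*I/3 ≈ -35.988 + 1.3333*I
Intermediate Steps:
m = -8/9 (m = -4*2/9 = -⅑*8 = -8/9 ≈ -0.88889)
A(I, y) = 3*y + 6*I (A(I, y) = 3*((I + y) + I) = 3*(y + 2*I) = 3*y + 6*I)
(A(1, √(-2 - 2)) + (m - 5))² = ((3*√(-2 - 2) + 6*1) + (-8/9 - 5))² = ((3*√(-4) + 6) - 53/9)² = ((3*(2*I) + 6) - 53/9)² = ((6*I + 6) - 53/9)² = ((6 + 6*I) - 53/9)² = (⅑ + 6*I)²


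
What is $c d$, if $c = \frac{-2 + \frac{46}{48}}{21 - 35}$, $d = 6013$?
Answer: $\frac{21475}{48} \approx 447.4$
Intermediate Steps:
$c = \frac{25}{336}$ ($c = \frac{-2 + 46 \cdot \frac{1}{48}}{-14} = \left(-2 + \frac{23}{24}\right) \left(- \frac{1}{14}\right) = \left(- \frac{25}{24}\right) \left(- \frac{1}{14}\right) = \frac{25}{336} \approx 0.074405$)
$c d = \frac{25}{336} \cdot 6013 = \frac{21475}{48}$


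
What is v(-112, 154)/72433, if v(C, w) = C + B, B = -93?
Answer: -205/72433 ≈ -0.0028302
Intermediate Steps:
v(C, w) = -93 + C (v(C, w) = C - 93 = -93 + C)
v(-112, 154)/72433 = (-93 - 112)/72433 = -205*1/72433 = -205/72433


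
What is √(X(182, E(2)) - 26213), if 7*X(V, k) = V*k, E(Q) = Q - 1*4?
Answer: I*√26265 ≈ 162.06*I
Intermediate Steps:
E(Q) = -4 + Q (E(Q) = Q - 4 = -4 + Q)
X(V, k) = V*k/7 (X(V, k) = (V*k)/7 = V*k/7)
√(X(182, E(2)) - 26213) = √((⅐)*182*(-4 + 2) - 26213) = √((⅐)*182*(-2) - 26213) = √(-52 - 26213) = √(-26265) = I*√26265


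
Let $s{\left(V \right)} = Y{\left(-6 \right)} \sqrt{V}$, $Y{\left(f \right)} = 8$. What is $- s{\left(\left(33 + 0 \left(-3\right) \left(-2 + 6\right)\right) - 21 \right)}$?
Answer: $- 16 \sqrt{3} \approx -27.713$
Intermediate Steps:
$s{\left(V \right)} = 8 \sqrt{V}$
$- s{\left(\left(33 + 0 \left(-3\right) \left(-2 + 6\right)\right) - 21 \right)} = - 8 \sqrt{\left(33 + 0 \left(-3\right) \left(-2 + 6\right)\right) - 21} = - 8 \sqrt{\left(33 + 0 \cdot 4\right) - 21} = - 8 \sqrt{\left(33 + 0\right) - 21} = - 8 \sqrt{33 - 21} = - 8 \sqrt{12} = - 8 \cdot 2 \sqrt{3} = - 16 \sqrt{3}$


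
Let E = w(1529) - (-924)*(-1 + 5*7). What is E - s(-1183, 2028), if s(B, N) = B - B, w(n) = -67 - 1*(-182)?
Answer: 31531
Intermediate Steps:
w(n) = 115 (w(n) = -67 + 182 = 115)
s(B, N) = 0
E = 31531 (E = 115 - (-924)*(-1 + 5*7) = 115 - (-924)*(-1 + 35) = 115 - (-924)*34 = 115 - 1*(-31416) = 115 + 31416 = 31531)
E - s(-1183, 2028) = 31531 - 1*0 = 31531 + 0 = 31531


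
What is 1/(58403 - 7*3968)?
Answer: 1/30627 ≈ 3.2651e-5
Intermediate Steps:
1/(58403 - 7*3968) = 1/(58403 - 27776) = 1/30627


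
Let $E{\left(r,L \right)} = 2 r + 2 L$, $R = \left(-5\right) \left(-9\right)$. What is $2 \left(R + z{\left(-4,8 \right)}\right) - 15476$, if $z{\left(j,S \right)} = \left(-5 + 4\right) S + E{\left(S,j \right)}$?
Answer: $-15386$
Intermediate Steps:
$R = 45$
$E{\left(r,L \right)} = 2 L + 2 r$
$z{\left(j,S \right)} = S + 2 j$ ($z{\left(j,S \right)} = \left(-5 + 4\right) S + \left(2 j + 2 S\right) = - S + \left(2 S + 2 j\right) = S + 2 j$)
$2 \left(R + z{\left(-4,8 \right)}\right) - 15476 = 2 \left(45 + \left(8 + 2 \left(-4\right)\right)\right) - 15476 = 2 \left(45 + \left(8 - 8\right)\right) - 15476 = 2 \left(45 + 0\right) - 15476 = 2 \cdot 45 - 15476 = 90 - 15476 = -15386$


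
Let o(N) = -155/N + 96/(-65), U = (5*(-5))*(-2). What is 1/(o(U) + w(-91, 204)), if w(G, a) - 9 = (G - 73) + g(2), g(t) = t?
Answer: -26/4097 ≈ -0.0063461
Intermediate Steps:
U = 50 (U = -25*(-2) = 50)
w(G, a) = -62 + G (w(G, a) = 9 + ((G - 73) + 2) = 9 + ((-73 + G) + 2) = 9 + (-71 + G) = -62 + G)
o(N) = -96/65 - 155/N (o(N) = -155/N + 96*(-1/65) = -155/N - 96/65 = -96/65 - 155/N)
1/(o(U) + w(-91, 204)) = 1/((-96/65 - 155/50) + (-62 - 91)) = 1/((-96/65 - 155*1/50) - 153) = 1/((-96/65 - 31/10) - 153) = 1/(-119/26 - 153) = 1/(-4097/26) = -26/4097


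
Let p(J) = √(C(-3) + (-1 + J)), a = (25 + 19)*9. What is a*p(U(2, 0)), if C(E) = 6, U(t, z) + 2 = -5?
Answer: 396*I*√2 ≈ 560.03*I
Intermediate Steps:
U(t, z) = -7 (U(t, z) = -2 - 5 = -7)
a = 396 (a = 44*9 = 396)
p(J) = √(5 + J) (p(J) = √(6 + (-1 + J)) = √(5 + J))
a*p(U(2, 0)) = 396*√(5 - 7) = 396*√(-2) = 396*(I*√2) = 396*I*√2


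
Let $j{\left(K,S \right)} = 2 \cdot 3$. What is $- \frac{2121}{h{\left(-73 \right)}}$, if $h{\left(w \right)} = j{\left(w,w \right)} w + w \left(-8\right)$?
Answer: $- \frac{2121}{146} \approx -14.527$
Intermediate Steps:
$j{\left(K,S \right)} = 6$
$h{\left(w \right)} = - 2 w$ ($h{\left(w \right)} = 6 w + w \left(-8\right) = 6 w - 8 w = - 2 w$)
$- \frac{2121}{h{\left(-73 \right)}} = - \frac{2121}{\left(-2\right) \left(-73\right)} = - \frac{2121}{146}$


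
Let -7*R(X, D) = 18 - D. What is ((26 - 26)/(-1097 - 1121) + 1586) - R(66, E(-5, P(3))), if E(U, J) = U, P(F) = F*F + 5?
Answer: 11125/7 ≈ 1589.3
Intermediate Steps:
P(F) = 5 + F**2 (P(F) = F**2 + 5 = 5 + F**2)
R(X, D) = -18/7 + D/7 (R(X, D) = -(18 - D)/7 = -18/7 + D/7)
((26 - 26)/(-1097 - 1121) + 1586) - R(66, E(-5, P(3))) = ((26 - 26)/(-1097 - 1121) + 1586) - (-18/7 + (1/7)*(-5)) = (0/(-2218) + 1586) - (-18/7 - 5/7) = (0*(-1/2218) + 1586) - 1*(-23/7) = (0 + 1586) + 23/7 = 1586 + 23/7 = 11125/7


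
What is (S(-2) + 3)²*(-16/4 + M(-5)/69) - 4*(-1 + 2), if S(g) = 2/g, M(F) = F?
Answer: -1400/69 ≈ -20.290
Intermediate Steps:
(S(-2) + 3)²*(-16/4 + M(-5)/69) - 4*(-1 + 2) = (2/(-2) + 3)²*(-16/4 - 5/69) - 4*(-1 + 2) = (2*(-½) + 3)²*(-16*¼ - 5*1/69) - 4*1 = (-1 + 3)²*(-4 - 5/69) - 4 = 2²*(-281/69) - 4 = 4*(-281/69) - 4 = -1124/69 - 4 = -1400/69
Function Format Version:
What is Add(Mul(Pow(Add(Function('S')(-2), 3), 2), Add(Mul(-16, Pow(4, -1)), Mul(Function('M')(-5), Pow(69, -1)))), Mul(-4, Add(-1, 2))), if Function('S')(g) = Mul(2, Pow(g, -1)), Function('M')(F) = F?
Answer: Rational(-1400, 69) ≈ -20.290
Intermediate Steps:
Add(Mul(Pow(Add(Function('S')(-2), 3), 2), Add(Mul(-16, Pow(4, -1)), Mul(Function('M')(-5), Pow(69, -1)))), Mul(-4, Add(-1, 2))) = Add(Mul(Pow(Add(Mul(2, Pow(-2, -1)), 3), 2), Add(Mul(-16, Pow(4, -1)), Mul(-5, Pow(69, -1)))), Mul(-4, Add(-1, 2))) = Add(Mul(Pow(Add(Mul(2, Rational(-1, 2)), 3), 2), Add(Mul(-16, Rational(1, 4)), Mul(-5, Rational(1, 69)))), Mul(-4, 1)) = Add(Mul(Pow(Add(-1, 3), 2), Add(-4, Rational(-5, 69))), -4) = Add(Mul(Pow(2, 2), Rational(-281, 69)), -4) = Add(Mul(4, Rational(-281, 69)), -4) = Add(Rational(-1124, 69), -4) = Rational(-1400, 69)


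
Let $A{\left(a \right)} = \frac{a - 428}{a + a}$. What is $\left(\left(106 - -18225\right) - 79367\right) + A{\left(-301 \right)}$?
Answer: $- \frac{36742943}{602} \approx -61035.0$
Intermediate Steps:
$A{\left(a \right)} = \frac{-428 + a}{2 a}$
$\left(\left(106 - -18225\right) - 79367\right) + A{\left(-301 \right)} = \left(\left(106 - -18225\right) - 79367\right) + \frac{-428 - 301}{2 \left(-301\right)} = \left(\left(106 + 18225\right) - 79367\right) + \frac{1}{2} \left(- \frac{1}{301}\right) \left(-729\right) = \left(18331 - 79367\right) + \frac{729}{602} = -61036 + \frac{729}{602} = - \frac{36742943}{602}$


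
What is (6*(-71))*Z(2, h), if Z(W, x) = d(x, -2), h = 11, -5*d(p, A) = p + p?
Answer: 9372/5 ≈ 1874.4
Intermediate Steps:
d(p, A) = -2*p/5 (d(p, A) = -(p + p)/5 = -2*p/5)
Z(W, x) = -2*x/5
(6*(-71))*Z(2, h) = (6*(-71))*(-⅖*11) = -426*(-22/5) = 9372/5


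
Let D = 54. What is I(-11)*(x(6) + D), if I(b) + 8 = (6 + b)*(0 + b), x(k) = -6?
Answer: 2256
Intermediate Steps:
I(b) = -8 + b*(6 + b) (I(b) = -8 + (6 + b)*(0 + b) = -8 + (6 + b)*b = -8 + b*(6 + b))
I(-11)*(x(6) + D) = (-8 + (-11)² + 6*(-11))*(-6 + 54) = (-8 + 121 - 66)*48 = 47*48 = 2256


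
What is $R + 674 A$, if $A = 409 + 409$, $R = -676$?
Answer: $550656$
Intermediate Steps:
$A = 818$
$R + 674 A = -676 + 674 \cdot 818 = -676 + 551332 = 550656$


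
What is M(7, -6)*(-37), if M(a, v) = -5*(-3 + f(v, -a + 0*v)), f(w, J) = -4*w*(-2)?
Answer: -9435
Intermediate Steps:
f(w, J) = 8*w
M(a, v) = 15 - 40*v (M(a, v) = -5*(-3 + 8*v) = 15 - 40*v)
M(7, -6)*(-37) = (15 - 40*(-6))*(-37) = (15 + 240)*(-37) = 255*(-37) = -9435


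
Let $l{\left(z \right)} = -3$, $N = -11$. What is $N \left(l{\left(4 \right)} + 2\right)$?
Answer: $11$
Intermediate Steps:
$N \left(l{\left(4 \right)} + 2\right) = - 11 \left(-3 + 2\right) = \left(-11\right) \left(-1\right) = 11$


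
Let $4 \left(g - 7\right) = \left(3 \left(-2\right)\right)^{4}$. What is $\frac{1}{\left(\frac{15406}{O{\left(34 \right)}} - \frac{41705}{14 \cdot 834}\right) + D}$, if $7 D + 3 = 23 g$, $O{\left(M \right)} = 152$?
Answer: $\frac{110922}{131434391} \approx 0.00084393$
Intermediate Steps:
$g = 331$ ($g = 7 + \frac{\left(3 \left(-2\right)\right)^{4}}{4} = 7 + \frac{\left(-6\right)^{4}}{4} = 7 + \frac{1}{4} \cdot 1296 = 7 + 324 = 331$)
$D = \frac{7610}{7}$ ($D = - \frac{3}{7} + \frac{23 \cdot 331}{7} = - \frac{3}{7} + \frac{1}{7} \cdot 7613 = - \frac{3}{7} + \frac{7613}{7} = \frac{7610}{7} \approx 1087.1$)
$\frac{1}{\left(\frac{15406}{O{\left(34 \right)}} - \frac{41705}{14 \cdot 834}\right) + D} = \frac{1}{\left(\frac{15406}{152} - \frac{41705}{14 \cdot 834}\right) + \frac{7610}{7}} = \frac{1}{\left(15406 \cdot \frac{1}{152} - \frac{41705}{11676}\right) + \frac{7610}{7}} = \frac{1}{\left(\frac{7703}{76} - \frac{41705}{11676}\right) + \frac{7610}{7}} = \frac{1}{\frac{10846331}{110922} + \frac{7610}{7}} = \frac{1}{\frac{131434391}{110922}} = \frac{110922}{131434391}$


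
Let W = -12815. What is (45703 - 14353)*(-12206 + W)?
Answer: -784408350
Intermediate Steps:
(45703 - 14353)*(-12206 + W) = (45703 - 14353)*(-12206 - 12815) = 31350*(-25021) = -784408350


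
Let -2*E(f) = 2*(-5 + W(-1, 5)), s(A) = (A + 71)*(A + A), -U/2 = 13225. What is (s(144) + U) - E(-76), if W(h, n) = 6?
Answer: 35471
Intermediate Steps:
U = -26450 (U = -2*13225 = -26450)
s(A) = 2*A*(71 + A) (s(A) = (71 + A)*(2*A) = 2*A*(71 + A))
E(f) = -1 (E(f) = -(-5 + 6) = -1)
(s(144) + U) - E(-76) = (2*144*(71 + 144) - 26450) - 1*(-1) = (2*144*215 - 26450) + 1 = (61920 - 26450) + 1 = 35470 + 1 = 35471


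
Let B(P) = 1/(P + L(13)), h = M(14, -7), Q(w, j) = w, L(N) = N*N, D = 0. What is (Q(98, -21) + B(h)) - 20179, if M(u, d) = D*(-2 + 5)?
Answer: -3393688/169 ≈ -20081.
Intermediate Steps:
L(N) = N**2
M(u, d) = 0 (M(u, d) = 0*(-2 + 5) = 0*3 = 0)
h = 0
B(P) = 1/(169 + P) (B(P) = 1/(P + 13**2) = 1/(P + 169) = 1/(169 + P))
(Q(98, -21) + B(h)) - 20179 = (98 + 1/(169 + 0)) - 20179 = (98 + 1/169) - 20179 = 16563/169 - 20179 = -3393688/169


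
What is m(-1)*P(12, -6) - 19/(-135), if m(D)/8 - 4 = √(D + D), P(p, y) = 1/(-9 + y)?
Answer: -269/135 - 8*I*√2/15 ≈ -1.9926 - 0.75425*I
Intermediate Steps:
m(D) = 32 + 8*√2*√D (m(D) = 32 + 8*√(D + D) = 32 + 8*√(2*D) = 32 + 8*(√2*√D) = 32 + 8*√2*√D)
m(-1)*P(12, -6) - 19/(-135) = (32 + 8*√2*√(-1))/(-9 - 6) - 19/(-135) = (32 + 8*√2*I)/(-15) - 19*(-1/135) = (32 + 8*I*√2)*(-1/15) + 19/135 = (-32/15 - 8*I*√2/15) + 19/135 = -269/135 - 8*I*√2/15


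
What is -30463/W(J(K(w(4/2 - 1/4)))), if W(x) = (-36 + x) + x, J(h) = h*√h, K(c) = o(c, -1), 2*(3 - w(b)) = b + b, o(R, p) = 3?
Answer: 30463/33 + 30463*√3/198 ≈ 1189.6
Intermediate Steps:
w(b) = 3 - b (w(b) = 3 - (b + b)/2 = 3 - b)
K(c) = 3
J(h) = h^(3/2)
W(x) = -36 + 2*x
-30463/W(J(K(w(4/2 - 1/4)))) = -30463/(-36 + 2*3^(3/2)) = -30463/(-36 + 2*(3*√3)) = -30463/(-36 + 6*√3)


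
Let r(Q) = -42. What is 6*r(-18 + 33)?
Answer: -252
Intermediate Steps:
6*r(-18 + 33) = 6*(-42) = -252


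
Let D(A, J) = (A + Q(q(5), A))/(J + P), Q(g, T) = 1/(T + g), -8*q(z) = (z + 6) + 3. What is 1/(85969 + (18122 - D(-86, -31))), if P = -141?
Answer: 30186/3142075831 ≈ 9.6070e-6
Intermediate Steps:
q(z) = -9/8 - z/8 (q(z) = -((z + 6) + 3)/8 = -((6 + z) + 3)/8 = -(9 + z)/8 = -9/8 - z/8)
D(A, J) = (A + 1/(-7/4 + A))/(-141 + J) (D(A, J) = (A + 1/(A + (-9/8 - ⅛*5)))/(J - 141) = (A + 1/(A + (-9/8 - 5/8)))/(-141 + J) = (A + 1/(A - 7/4))/(-141 + J) = (A + 1/(-7/4 + A))/(-141 + J))
1/(85969 + (18122 - D(-86, -31))) = 1/(85969 + (18122 - (4 - 86*(-7 + 4*(-86)))/((-141 - 31)*(-7 + 4*(-86))))) = 1/(85969 + (18122 - (4 - 86*(-7 - 344))/((-172)*(-7 - 344)))) = 1/(85969 + (18122 - (-1)*(4 - 86*(-351))/(172*(-351)))) = 1/(85969 + (18122 - (-1)*(-1)*(4 + 30186)/(172*351))) = 1/(85969 + (18122 - (-1)*(-1)*30190/(172*351))) = 1/(85969 + (18122 - 1*15095/30186)) = 1/(85969 + (18122 - 15095/30186)) = 1/(85969 + 547015597/30186) = 1/(3142075831/30186) = 30186/3142075831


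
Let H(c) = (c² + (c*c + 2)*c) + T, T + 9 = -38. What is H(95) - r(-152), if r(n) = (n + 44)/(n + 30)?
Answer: 52859069/61 ≈ 8.6654e+5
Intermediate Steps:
r(n) = (44 + n)/(30 + n)
T = -47 (T = -9 - 38 = -47)
H(c) = -47 + c² + c*(2 + c²) (H(c) = (c² + (c*c + 2)*c) - 47 = (c² + (c² + 2)*c) - 47 = (c² + (2 + c²)*c) - 47 = (c² + c*(2 + c²)) - 47 = -47 + c² + c*(2 + c²))
H(95) - r(-152) = (-47 + 95² + 95³ + 2*95) - (44 - 152)/(30 - 152) = (-47 + 9025 + 857375 + 190) - (-108)/(-122) = 866543 - (-1)*(-108)/122 = 866543 - 1*54/61 = 866543 - 54/61 = 52859069/61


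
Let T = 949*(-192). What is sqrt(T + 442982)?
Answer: sqrt(260774) ≈ 510.66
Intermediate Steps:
T = -182208
sqrt(T + 442982) = sqrt(-182208 + 442982) = sqrt(260774)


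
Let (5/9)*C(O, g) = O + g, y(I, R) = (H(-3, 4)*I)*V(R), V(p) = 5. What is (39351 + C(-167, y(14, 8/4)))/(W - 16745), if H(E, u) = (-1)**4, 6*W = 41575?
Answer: -1175292/294475 ≈ -3.9911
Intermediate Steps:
W = 41575/6 (W = (1/6)*41575 = 41575/6 ≈ 6929.2)
H(E, u) = 1
y(I, R) = 5*I (y(I, R) = (1*I)*5 = I*5 = 5*I)
C(O, g) = 9*O/5 + 9*g/5 (C(O, g) = 9*(O + g)/5 = 9*O/5 + 9*g/5)
(39351 + C(-167, y(14, 8/4)))/(W - 16745) = (39351 + ((9/5)*(-167) + 9*(5*14)/5))/(41575/6 - 16745) = (39351 + (-1503/5 + (9/5)*70))/(-58895/6) = (39351 + (-1503/5 + 126))*(-6/58895) = (39351 - 873/5)*(-6/58895) = (195882/5)*(-6/58895) = -1175292/294475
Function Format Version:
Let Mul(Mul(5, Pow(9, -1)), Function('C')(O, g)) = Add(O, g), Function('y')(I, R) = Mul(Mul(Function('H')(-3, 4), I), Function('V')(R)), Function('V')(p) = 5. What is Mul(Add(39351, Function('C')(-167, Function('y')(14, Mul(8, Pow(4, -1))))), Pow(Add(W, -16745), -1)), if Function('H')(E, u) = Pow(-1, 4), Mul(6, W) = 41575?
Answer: Rational(-1175292, 294475) ≈ -3.9911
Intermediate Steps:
W = Rational(41575, 6) (W = Mul(Rational(1, 6), 41575) = Rational(41575, 6) ≈ 6929.2)
Function('H')(E, u) = 1
Function('y')(I, R) = Mul(5, I) (Function('y')(I, R) = Mul(Mul(1, I), 5) = Mul(I, 5) = Mul(5, I))
Function('C')(O, g) = Add(Mul(Rational(9, 5), O), Mul(Rational(9, 5), g)) (Function('C')(O, g) = Mul(Rational(9, 5), Add(O, g)) = Add(Mul(Rational(9, 5), O), Mul(Rational(9, 5), g)))
Mul(Add(39351, Function('C')(-167, Function('y')(14, Mul(8, Pow(4, -1))))), Pow(Add(W, -16745), -1)) = Mul(Add(39351, Add(Mul(Rational(9, 5), -167), Mul(Rational(9, 5), Mul(5, 14)))), Pow(Add(Rational(41575, 6), -16745), -1)) = Mul(Add(39351, Add(Rational(-1503, 5), Mul(Rational(9, 5), 70))), Pow(Rational(-58895, 6), -1)) = Mul(Add(39351, Add(Rational(-1503, 5), 126)), Rational(-6, 58895)) = Mul(Add(39351, Rational(-873, 5)), Rational(-6, 58895)) = Mul(Rational(195882, 5), Rational(-6, 58895)) = Rational(-1175292, 294475)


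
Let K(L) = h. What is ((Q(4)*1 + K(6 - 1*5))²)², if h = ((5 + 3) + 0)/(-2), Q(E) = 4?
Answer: 0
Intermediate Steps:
h = -4 (h = (8 + 0)*(-½) = 8*(-½) = -4)
K(L) = -4
((Q(4)*1 + K(6 - 1*5))²)² = ((4*1 - 4)²)² = ((4 - 4)²)² = (0²)² = 0² = 0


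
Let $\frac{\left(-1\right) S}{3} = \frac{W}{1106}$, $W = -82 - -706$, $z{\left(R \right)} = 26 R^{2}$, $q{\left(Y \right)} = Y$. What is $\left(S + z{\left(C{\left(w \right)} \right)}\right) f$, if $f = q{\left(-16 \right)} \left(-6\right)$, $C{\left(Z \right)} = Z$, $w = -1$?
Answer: $\frac{1290432}{553} \approx 2333.5$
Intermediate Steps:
$W = 624$ ($W = -82 + 706 = 624$)
$f = 96$ ($f = \left(-16\right) \left(-6\right) = 96$)
$S = - \frac{936}{553}$ ($S = - 3 \cdot \frac{624}{1106} = - 3 \cdot 624 \cdot \frac{1}{1106} = \left(-3\right) \frac{312}{553} = - \frac{936}{553} \approx -1.6926$)
$\left(S + z{\left(C{\left(w \right)} \right)}\right) f = \left(- \frac{936}{553} + 26 \left(-1\right)^{2}\right) 96 = \left(- \frac{936}{553} + 26 \cdot 1\right) 96 = \left(- \frac{936}{553} + 26\right) 96 = \frac{13442}{553} \cdot 96 = \frac{1290432}{553}$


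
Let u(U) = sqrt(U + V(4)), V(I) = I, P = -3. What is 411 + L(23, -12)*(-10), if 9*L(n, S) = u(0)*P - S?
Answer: 1213/3 ≈ 404.33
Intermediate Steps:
u(U) = sqrt(4 + U) (u(U) = sqrt(U + 4) = sqrt(4 + U))
L(n, S) = -2/3 - S/9 (L(n, S) = (sqrt(4 + 0)*(-3) - S)/9 = (sqrt(4)*(-3) - S)/9 = (2*(-3) - S)/9 = (-6 - S)/9 = -2/3 - S/9)
411 + L(23, -12)*(-10) = 411 + (-2/3 - 1/9*(-12))*(-10) = 411 + (-2/3 + 4/3)*(-10) = 411 + (2/3)*(-10) = 411 - 20/3 = 1213/3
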